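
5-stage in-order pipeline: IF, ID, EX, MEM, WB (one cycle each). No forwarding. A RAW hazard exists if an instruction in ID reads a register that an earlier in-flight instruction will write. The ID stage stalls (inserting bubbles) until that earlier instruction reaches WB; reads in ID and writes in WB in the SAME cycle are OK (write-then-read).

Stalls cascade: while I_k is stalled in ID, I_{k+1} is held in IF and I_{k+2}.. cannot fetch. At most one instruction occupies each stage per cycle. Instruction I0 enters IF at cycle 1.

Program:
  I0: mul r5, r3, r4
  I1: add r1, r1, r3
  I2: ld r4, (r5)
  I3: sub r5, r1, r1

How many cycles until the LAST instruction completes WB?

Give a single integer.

I0 mul r5 <- r3,r4: IF@1 ID@2 stall=0 (-) EX@3 MEM@4 WB@5
I1 add r1 <- r1,r3: IF@2 ID@3 stall=0 (-) EX@4 MEM@5 WB@6
I2 ld r4 <- r5: IF@3 ID@4 stall=1 (RAW on I0.r5 (WB@5)) EX@6 MEM@7 WB@8
I3 sub r5 <- r1,r1: IF@4 ID@6 stall=0 (-) EX@7 MEM@8 WB@9

Answer: 9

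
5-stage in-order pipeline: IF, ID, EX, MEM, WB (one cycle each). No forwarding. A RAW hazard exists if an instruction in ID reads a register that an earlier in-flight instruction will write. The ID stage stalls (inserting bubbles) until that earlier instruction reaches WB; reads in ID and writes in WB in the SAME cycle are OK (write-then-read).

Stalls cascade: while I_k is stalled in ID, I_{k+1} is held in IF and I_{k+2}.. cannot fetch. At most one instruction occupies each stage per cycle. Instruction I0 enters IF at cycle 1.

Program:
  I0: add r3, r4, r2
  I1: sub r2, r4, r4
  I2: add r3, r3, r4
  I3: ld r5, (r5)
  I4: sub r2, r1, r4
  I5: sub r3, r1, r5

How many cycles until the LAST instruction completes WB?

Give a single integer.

I0 add r3 <- r4,r2: IF@1 ID@2 stall=0 (-) EX@3 MEM@4 WB@5
I1 sub r2 <- r4,r4: IF@2 ID@3 stall=0 (-) EX@4 MEM@5 WB@6
I2 add r3 <- r3,r4: IF@3 ID@4 stall=1 (RAW on I0.r3 (WB@5)) EX@6 MEM@7 WB@8
I3 ld r5 <- r5: IF@4 ID@6 stall=0 (-) EX@7 MEM@8 WB@9
I4 sub r2 <- r1,r4: IF@6 ID@7 stall=0 (-) EX@8 MEM@9 WB@10
I5 sub r3 <- r1,r5: IF@7 ID@8 stall=1 (RAW on I3.r5 (WB@9)) EX@10 MEM@11 WB@12

Answer: 12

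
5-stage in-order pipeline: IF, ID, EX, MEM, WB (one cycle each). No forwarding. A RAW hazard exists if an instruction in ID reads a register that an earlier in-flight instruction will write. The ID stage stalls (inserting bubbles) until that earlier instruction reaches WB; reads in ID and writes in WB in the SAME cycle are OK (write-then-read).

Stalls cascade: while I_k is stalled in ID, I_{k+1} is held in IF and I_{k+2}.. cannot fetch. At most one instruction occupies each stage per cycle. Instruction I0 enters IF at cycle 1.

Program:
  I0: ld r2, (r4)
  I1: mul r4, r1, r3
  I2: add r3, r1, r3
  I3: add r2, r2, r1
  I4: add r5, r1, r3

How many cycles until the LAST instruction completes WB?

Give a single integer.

Answer: 10

Derivation:
I0 ld r2 <- r4: IF@1 ID@2 stall=0 (-) EX@3 MEM@4 WB@5
I1 mul r4 <- r1,r3: IF@2 ID@3 stall=0 (-) EX@4 MEM@5 WB@6
I2 add r3 <- r1,r3: IF@3 ID@4 stall=0 (-) EX@5 MEM@6 WB@7
I3 add r2 <- r2,r1: IF@4 ID@5 stall=0 (-) EX@6 MEM@7 WB@8
I4 add r5 <- r1,r3: IF@5 ID@6 stall=1 (RAW on I2.r3 (WB@7)) EX@8 MEM@9 WB@10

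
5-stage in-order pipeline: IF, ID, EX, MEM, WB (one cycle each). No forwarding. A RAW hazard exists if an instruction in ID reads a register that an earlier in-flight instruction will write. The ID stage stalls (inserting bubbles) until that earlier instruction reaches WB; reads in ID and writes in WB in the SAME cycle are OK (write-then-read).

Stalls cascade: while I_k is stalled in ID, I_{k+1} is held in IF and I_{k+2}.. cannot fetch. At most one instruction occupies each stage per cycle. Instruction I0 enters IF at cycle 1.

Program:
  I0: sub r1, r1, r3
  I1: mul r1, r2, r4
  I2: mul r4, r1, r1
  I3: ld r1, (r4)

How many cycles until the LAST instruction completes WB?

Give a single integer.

I0 sub r1 <- r1,r3: IF@1 ID@2 stall=0 (-) EX@3 MEM@4 WB@5
I1 mul r1 <- r2,r4: IF@2 ID@3 stall=0 (-) EX@4 MEM@5 WB@6
I2 mul r4 <- r1,r1: IF@3 ID@4 stall=2 (RAW on I1.r1 (WB@6)) EX@7 MEM@8 WB@9
I3 ld r1 <- r4: IF@4 ID@7 stall=2 (RAW on I2.r4 (WB@9)) EX@10 MEM@11 WB@12

Answer: 12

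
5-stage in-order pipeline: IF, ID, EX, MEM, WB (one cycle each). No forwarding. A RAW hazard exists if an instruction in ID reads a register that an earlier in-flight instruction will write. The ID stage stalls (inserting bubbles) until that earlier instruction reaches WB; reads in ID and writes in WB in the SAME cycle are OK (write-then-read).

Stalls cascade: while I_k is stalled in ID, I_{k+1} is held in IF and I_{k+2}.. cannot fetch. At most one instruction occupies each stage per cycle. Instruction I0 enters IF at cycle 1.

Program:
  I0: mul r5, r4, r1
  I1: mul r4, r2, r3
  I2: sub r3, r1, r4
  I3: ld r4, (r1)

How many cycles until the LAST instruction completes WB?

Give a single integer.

Answer: 10

Derivation:
I0 mul r5 <- r4,r1: IF@1 ID@2 stall=0 (-) EX@3 MEM@4 WB@5
I1 mul r4 <- r2,r3: IF@2 ID@3 stall=0 (-) EX@4 MEM@5 WB@6
I2 sub r3 <- r1,r4: IF@3 ID@4 stall=2 (RAW on I1.r4 (WB@6)) EX@7 MEM@8 WB@9
I3 ld r4 <- r1: IF@4 ID@7 stall=0 (-) EX@8 MEM@9 WB@10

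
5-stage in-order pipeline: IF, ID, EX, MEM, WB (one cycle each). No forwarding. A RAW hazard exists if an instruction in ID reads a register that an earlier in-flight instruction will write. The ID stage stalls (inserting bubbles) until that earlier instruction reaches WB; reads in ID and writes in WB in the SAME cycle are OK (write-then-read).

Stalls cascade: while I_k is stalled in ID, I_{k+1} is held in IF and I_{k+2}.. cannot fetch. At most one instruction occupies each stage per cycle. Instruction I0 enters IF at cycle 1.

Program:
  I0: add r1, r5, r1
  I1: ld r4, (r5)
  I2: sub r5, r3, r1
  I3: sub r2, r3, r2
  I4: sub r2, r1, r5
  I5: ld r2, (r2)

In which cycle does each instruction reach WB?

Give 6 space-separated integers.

Answer: 5 6 8 9 11 14

Derivation:
I0 add r1 <- r5,r1: IF@1 ID@2 stall=0 (-) EX@3 MEM@4 WB@5
I1 ld r4 <- r5: IF@2 ID@3 stall=0 (-) EX@4 MEM@5 WB@6
I2 sub r5 <- r3,r1: IF@3 ID@4 stall=1 (RAW on I0.r1 (WB@5)) EX@6 MEM@7 WB@8
I3 sub r2 <- r3,r2: IF@4 ID@6 stall=0 (-) EX@7 MEM@8 WB@9
I4 sub r2 <- r1,r5: IF@6 ID@7 stall=1 (RAW on I2.r5 (WB@8)) EX@9 MEM@10 WB@11
I5 ld r2 <- r2: IF@7 ID@9 stall=2 (RAW on I4.r2 (WB@11)) EX@12 MEM@13 WB@14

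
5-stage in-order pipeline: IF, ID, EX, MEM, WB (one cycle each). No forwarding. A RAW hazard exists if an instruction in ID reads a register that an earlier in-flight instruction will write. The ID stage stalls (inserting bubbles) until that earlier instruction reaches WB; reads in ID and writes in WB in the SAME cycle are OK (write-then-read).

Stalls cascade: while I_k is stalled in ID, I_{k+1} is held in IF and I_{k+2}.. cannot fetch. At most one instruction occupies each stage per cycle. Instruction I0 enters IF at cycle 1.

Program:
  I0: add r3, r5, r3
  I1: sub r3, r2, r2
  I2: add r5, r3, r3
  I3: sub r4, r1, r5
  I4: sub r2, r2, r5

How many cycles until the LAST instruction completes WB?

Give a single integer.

Answer: 13

Derivation:
I0 add r3 <- r5,r3: IF@1 ID@2 stall=0 (-) EX@3 MEM@4 WB@5
I1 sub r3 <- r2,r2: IF@2 ID@3 stall=0 (-) EX@4 MEM@5 WB@6
I2 add r5 <- r3,r3: IF@3 ID@4 stall=2 (RAW on I1.r3 (WB@6)) EX@7 MEM@8 WB@9
I3 sub r4 <- r1,r5: IF@4 ID@7 stall=2 (RAW on I2.r5 (WB@9)) EX@10 MEM@11 WB@12
I4 sub r2 <- r2,r5: IF@7 ID@10 stall=0 (-) EX@11 MEM@12 WB@13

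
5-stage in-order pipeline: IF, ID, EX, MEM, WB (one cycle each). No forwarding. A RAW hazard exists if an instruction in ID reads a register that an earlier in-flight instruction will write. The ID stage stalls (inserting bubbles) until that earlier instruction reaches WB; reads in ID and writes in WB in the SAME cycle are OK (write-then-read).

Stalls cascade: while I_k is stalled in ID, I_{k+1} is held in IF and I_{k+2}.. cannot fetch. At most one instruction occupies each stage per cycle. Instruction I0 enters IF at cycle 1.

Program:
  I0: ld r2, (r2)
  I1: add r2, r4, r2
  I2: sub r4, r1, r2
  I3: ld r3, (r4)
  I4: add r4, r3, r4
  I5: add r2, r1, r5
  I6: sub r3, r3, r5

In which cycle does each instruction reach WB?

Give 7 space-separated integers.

Answer: 5 8 11 14 17 18 19

Derivation:
I0 ld r2 <- r2: IF@1 ID@2 stall=0 (-) EX@3 MEM@4 WB@5
I1 add r2 <- r4,r2: IF@2 ID@3 stall=2 (RAW on I0.r2 (WB@5)) EX@6 MEM@7 WB@8
I2 sub r4 <- r1,r2: IF@3 ID@6 stall=2 (RAW on I1.r2 (WB@8)) EX@9 MEM@10 WB@11
I3 ld r3 <- r4: IF@6 ID@9 stall=2 (RAW on I2.r4 (WB@11)) EX@12 MEM@13 WB@14
I4 add r4 <- r3,r4: IF@9 ID@12 stall=2 (RAW on I3.r3 (WB@14)) EX@15 MEM@16 WB@17
I5 add r2 <- r1,r5: IF@12 ID@15 stall=0 (-) EX@16 MEM@17 WB@18
I6 sub r3 <- r3,r5: IF@15 ID@16 stall=0 (-) EX@17 MEM@18 WB@19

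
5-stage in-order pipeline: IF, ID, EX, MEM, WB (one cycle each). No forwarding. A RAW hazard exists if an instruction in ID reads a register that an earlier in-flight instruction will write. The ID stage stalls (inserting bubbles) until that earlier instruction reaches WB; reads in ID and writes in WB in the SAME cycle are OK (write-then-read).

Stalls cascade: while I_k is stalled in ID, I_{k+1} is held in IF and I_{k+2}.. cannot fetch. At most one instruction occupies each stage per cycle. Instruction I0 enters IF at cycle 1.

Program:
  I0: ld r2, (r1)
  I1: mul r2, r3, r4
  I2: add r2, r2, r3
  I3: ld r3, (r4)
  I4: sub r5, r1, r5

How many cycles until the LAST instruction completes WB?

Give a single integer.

I0 ld r2 <- r1: IF@1 ID@2 stall=0 (-) EX@3 MEM@4 WB@5
I1 mul r2 <- r3,r4: IF@2 ID@3 stall=0 (-) EX@4 MEM@5 WB@6
I2 add r2 <- r2,r3: IF@3 ID@4 stall=2 (RAW on I1.r2 (WB@6)) EX@7 MEM@8 WB@9
I3 ld r3 <- r4: IF@4 ID@7 stall=0 (-) EX@8 MEM@9 WB@10
I4 sub r5 <- r1,r5: IF@7 ID@8 stall=0 (-) EX@9 MEM@10 WB@11

Answer: 11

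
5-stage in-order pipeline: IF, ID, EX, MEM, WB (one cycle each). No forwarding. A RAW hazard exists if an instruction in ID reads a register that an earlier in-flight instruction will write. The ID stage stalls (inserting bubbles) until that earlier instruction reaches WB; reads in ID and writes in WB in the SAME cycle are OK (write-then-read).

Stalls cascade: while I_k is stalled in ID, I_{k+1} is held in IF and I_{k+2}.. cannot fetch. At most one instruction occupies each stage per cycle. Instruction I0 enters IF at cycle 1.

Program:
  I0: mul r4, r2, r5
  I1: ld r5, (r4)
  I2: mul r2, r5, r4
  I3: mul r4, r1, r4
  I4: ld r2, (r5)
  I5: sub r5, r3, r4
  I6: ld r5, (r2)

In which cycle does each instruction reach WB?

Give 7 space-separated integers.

Answer: 5 8 11 12 13 15 16

Derivation:
I0 mul r4 <- r2,r5: IF@1 ID@2 stall=0 (-) EX@3 MEM@4 WB@5
I1 ld r5 <- r4: IF@2 ID@3 stall=2 (RAW on I0.r4 (WB@5)) EX@6 MEM@7 WB@8
I2 mul r2 <- r5,r4: IF@3 ID@6 stall=2 (RAW on I1.r5 (WB@8)) EX@9 MEM@10 WB@11
I3 mul r4 <- r1,r4: IF@6 ID@9 stall=0 (-) EX@10 MEM@11 WB@12
I4 ld r2 <- r5: IF@9 ID@10 stall=0 (-) EX@11 MEM@12 WB@13
I5 sub r5 <- r3,r4: IF@10 ID@11 stall=1 (RAW on I3.r4 (WB@12)) EX@13 MEM@14 WB@15
I6 ld r5 <- r2: IF@11 ID@13 stall=0 (-) EX@14 MEM@15 WB@16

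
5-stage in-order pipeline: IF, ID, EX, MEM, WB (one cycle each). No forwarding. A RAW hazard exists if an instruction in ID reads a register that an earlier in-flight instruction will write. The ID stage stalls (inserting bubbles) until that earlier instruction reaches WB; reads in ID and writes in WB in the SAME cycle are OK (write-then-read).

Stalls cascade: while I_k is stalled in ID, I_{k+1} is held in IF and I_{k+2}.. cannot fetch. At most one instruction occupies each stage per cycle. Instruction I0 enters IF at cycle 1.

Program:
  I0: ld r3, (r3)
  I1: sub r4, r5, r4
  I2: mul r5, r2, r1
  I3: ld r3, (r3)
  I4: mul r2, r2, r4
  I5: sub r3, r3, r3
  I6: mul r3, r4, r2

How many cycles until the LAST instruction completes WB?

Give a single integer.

I0 ld r3 <- r3: IF@1 ID@2 stall=0 (-) EX@3 MEM@4 WB@5
I1 sub r4 <- r5,r4: IF@2 ID@3 stall=0 (-) EX@4 MEM@5 WB@6
I2 mul r5 <- r2,r1: IF@3 ID@4 stall=0 (-) EX@5 MEM@6 WB@7
I3 ld r3 <- r3: IF@4 ID@5 stall=0 (-) EX@6 MEM@7 WB@8
I4 mul r2 <- r2,r4: IF@5 ID@6 stall=0 (-) EX@7 MEM@8 WB@9
I5 sub r3 <- r3,r3: IF@6 ID@7 stall=1 (RAW on I3.r3 (WB@8)) EX@9 MEM@10 WB@11
I6 mul r3 <- r4,r2: IF@7 ID@9 stall=0 (-) EX@10 MEM@11 WB@12

Answer: 12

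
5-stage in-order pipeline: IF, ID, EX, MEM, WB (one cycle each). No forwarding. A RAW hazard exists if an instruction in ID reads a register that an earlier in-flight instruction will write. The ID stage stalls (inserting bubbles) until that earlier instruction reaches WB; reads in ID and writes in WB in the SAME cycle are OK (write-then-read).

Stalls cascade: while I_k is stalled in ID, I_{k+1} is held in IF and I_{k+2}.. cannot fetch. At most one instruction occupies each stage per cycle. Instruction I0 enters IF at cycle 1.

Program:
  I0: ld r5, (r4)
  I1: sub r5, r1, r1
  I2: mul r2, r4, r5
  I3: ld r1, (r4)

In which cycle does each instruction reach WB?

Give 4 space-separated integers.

I0 ld r5 <- r4: IF@1 ID@2 stall=0 (-) EX@3 MEM@4 WB@5
I1 sub r5 <- r1,r1: IF@2 ID@3 stall=0 (-) EX@4 MEM@5 WB@6
I2 mul r2 <- r4,r5: IF@3 ID@4 stall=2 (RAW on I1.r5 (WB@6)) EX@7 MEM@8 WB@9
I3 ld r1 <- r4: IF@4 ID@7 stall=0 (-) EX@8 MEM@9 WB@10

Answer: 5 6 9 10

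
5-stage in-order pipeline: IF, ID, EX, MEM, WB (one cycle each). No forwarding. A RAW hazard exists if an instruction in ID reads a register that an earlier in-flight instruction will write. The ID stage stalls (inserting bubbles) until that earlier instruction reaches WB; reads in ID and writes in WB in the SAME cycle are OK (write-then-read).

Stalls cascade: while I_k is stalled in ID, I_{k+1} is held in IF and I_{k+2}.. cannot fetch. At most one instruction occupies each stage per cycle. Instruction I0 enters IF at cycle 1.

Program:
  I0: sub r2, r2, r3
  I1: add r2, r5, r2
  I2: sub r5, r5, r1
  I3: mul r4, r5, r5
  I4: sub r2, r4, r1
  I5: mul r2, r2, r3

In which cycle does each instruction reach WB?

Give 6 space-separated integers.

Answer: 5 8 9 12 15 18

Derivation:
I0 sub r2 <- r2,r3: IF@1 ID@2 stall=0 (-) EX@3 MEM@4 WB@5
I1 add r2 <- r5,r2: IF@2 ID@3 stall=2 (RAW on I0.r2 (WB@5)) EX@6 MEM@7 WB@8
I2 sub r5 <- r5,r1: IF@3 ID@6 stall=0 (-) EX@7 MEM@8 WB@9
I3 mul r4 <- r5,r5: IF@6 ID@7 stall=2 (RAW on I2.r5 (WB@9)) EX@10 MEM@11 WB@12
I4 sub r2 <- r4,r1: IF@7 ID@10 stall=2 (RAW on I3.r4 (WB@12)) EX@13 MEM@14 WB@15
I5 mul r2 <- r2,r3: IF@10 ID@13 stall=2 (RAW on I4.r2 (WB@15)) EX@16 MEM@17 WB@18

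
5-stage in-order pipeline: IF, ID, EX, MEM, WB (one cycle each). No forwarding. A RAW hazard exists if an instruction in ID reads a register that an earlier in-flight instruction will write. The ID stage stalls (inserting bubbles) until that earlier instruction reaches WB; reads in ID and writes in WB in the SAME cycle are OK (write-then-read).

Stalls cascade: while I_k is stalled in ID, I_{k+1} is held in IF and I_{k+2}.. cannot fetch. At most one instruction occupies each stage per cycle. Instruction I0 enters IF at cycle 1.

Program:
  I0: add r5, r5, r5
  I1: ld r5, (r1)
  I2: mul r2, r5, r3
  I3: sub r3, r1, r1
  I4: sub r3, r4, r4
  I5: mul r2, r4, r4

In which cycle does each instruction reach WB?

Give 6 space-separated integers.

I0 add r5 <- r5,r5: IF@1 ID@2 stall=0 (-) EX@3 MEM@4 WB@5
I1 ld r5 <- r1: IF@2 ID@3 stall=0 (-) EX@4 MEM@5 WB@6
I2 mul r2 <- r5,r3: IF@3 ID@4 stall=2 (RAW on I1.r5 (WB@6)) EX@7 MEM@8 WB@9
I3 sub r3 <- r1,r1: IF@4 ID@7 stall=0 (-) EX@8 MEM@9 WB@10
I4 sub r3 <- r4,r4: IF@7 ID@8 stall=0 (-) EX@9 MEM@10 WB@11
I5 mul r2 <- r4,r4: IF@8 ID@9 stall=0 (-) EX@10 MEM@11 WB@12

Answer: 5 6 9 10 11 12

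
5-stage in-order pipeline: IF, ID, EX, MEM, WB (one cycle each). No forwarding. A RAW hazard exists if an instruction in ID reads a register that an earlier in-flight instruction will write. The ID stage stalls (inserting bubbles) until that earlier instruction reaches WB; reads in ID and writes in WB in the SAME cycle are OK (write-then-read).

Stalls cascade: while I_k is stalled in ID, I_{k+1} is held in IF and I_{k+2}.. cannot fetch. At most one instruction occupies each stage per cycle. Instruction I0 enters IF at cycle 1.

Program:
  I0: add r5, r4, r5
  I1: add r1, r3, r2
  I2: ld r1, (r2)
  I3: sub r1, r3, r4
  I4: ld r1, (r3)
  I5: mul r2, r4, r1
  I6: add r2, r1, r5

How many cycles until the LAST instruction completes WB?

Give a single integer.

I0 add r5 <- r4,r5: IF@1 ID@2 stall=0 (-) EX@3 MEM@4 WB@5
I1 add r1 <- r3,r2: IF@2 ID@3 stall=0 (-) EX@4 MEM@5 WB@6
I2 ld r1 <- r2: IF@3 ID@4 stall=0 (-) EX@5 MEM@6 WB@7
I3 sub r1 <- r3,r4: IF@4 ID@5 stall=0 (-) EX@6 MEM@7 WB@8
I4 ld r1 <- r3: IF@5 ID@6 stall=0 (-) EX@7 MEM@8 WB@9
I5 mul r2 <- r4,r1: IF@6 ID@7 stall=2 (RAW on I4.r1 (WB@9)) EX@10 MEM@11 WB@12
I6 add r2 <- r1,r5: IF@7 ID@10 stall=0 (-) EX@11 MEM@12 WB@13

Answer: 13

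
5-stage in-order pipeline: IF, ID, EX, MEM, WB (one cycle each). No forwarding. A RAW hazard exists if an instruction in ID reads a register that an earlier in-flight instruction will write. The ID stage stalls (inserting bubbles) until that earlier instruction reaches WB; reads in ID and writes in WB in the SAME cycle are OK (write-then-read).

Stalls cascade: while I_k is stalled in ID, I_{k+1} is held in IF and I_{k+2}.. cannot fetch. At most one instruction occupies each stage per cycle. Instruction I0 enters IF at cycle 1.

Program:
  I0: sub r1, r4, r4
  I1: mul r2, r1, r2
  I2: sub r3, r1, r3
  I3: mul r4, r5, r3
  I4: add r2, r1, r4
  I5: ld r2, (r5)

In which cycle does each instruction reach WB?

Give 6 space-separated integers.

Answer: 5 8 9 12 15 16

Derivation:
I0 sub r1 <- r4,r4: IF@1 ID@2 stall=0 (-) EX@3 MEM@4 WB@5
I1 mul r2 <- r1,r2: IF@2 ID@3 stall=2 (RAW on I0.r1 (WB@5)) EX@6 MEM@7 WB@8
I2 sub r3 <- r1,r3: IF@3 ID@6 stall=0 (-) EX@7 MEM@8 WB@9
I3 mul r4 <- r5,r3: IF@6 ID@7 stall=2 (RAW on I2.r3 (WB@9)) EX@10 MEM@11 WB@12
I4 add r2 <- r1,r4: IF@7 ID@10 stall=2 (RAW on I3.r4 (WB@12)) EX@13 MEM@14 WB@15
I5 ld r2 <- r5: IF@10 ID@13 stall=0 (-) EX@14 MEM@15 WB@16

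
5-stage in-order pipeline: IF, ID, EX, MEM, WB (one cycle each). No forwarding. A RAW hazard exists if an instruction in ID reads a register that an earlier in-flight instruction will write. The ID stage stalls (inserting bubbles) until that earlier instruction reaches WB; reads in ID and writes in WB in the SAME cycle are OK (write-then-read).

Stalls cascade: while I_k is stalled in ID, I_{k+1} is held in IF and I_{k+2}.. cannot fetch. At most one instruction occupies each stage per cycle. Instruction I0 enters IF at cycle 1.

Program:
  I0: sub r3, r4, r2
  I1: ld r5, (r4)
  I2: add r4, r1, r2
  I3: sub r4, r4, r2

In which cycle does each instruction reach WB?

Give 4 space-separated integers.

I0 sub r3 <- r4,r2: IF@1 ID@2 stall=0 (-) EX@3 MEM@4 WB@5
I1 ld r5 <- r4: IF@2 ID@3 stall=0 (-) EX@4 MEM@5 WB@6
I2 add r4 <- r1,r2: IF@3 ID@4 stall=0 (-) EX@5 MEM@6 WB@7
I3 sub r4 <- r4,r2: IF@4 ID@5 stall=2 (RAW on I2.r4 (WB@7)) EX@8 MEM@9 WB@10

Answer: 5 6 7 10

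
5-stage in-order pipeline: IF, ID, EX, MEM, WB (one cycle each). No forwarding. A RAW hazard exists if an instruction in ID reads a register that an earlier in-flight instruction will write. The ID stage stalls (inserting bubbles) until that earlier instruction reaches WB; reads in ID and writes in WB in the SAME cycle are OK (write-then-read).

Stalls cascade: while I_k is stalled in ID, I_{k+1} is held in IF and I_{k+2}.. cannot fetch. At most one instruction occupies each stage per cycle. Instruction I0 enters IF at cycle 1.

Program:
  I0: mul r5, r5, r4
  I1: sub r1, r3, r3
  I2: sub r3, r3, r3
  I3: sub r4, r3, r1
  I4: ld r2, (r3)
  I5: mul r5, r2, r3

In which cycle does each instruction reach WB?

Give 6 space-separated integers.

Answer: 5 6 7 10 11 14

Derivation:
I0 mul r5 <- r5,r4: IF@1 ID@2 stall=0 (-) EX@3 MEM@4 WB@5
I1 sub r1 <- r3,r3: IF@2 ID@3 stall=0 (-) EX@4 MEM@5 WB@6
I2 sub r3 <- r3,r3: IF@3 ID@4 stall=0 (-) EX@5 MEM@6 WB@7
I3 sub r4 <- r3,r1: IF@4 ID@5 stall=2 (RAW on I2.r3 (WB@7)) EX@8 MEM@9 WB@10
I4 ld r2 <- r3: IF@5 ID@8 stall=0 (-) EX@9 MEM@10 WB@11
I5 mul r5 <- r2,r3: IF@8 ID@9 stall=2 (RAW on I4.r2 (WB@11)) EX@12 MEM@13 WB@14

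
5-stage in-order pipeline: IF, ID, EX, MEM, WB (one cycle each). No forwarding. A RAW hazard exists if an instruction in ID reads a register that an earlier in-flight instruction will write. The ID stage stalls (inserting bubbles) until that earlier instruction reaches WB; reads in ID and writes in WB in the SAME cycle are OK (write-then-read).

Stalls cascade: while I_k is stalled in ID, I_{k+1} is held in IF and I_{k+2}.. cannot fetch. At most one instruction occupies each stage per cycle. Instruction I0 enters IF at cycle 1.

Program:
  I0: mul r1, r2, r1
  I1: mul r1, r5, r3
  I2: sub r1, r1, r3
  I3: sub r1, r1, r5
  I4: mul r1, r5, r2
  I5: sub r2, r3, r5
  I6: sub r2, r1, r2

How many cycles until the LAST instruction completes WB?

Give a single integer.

Answer: 17

Derivation:
I0 mul r1 <- r2,r1: IF@1 ID@2 stall=0 (-) EX@3 MEM@4 WB@5
I1 mul r1 <- r5,r3: IF@2 ID@3 stall=0 (-) EX@4 MEM@5 WB@6
I2 sub r1 <- r1,r3: IF@3 ID@4 stall=2 (RAW on I1.r1 (WB@6)) EX@7 MEM@8 WB@9
I3 sub r1 <- r1,r5: IF@4 ID@7 stall=2 (RAW on I2.r1 (WB@9)) EX@10 MEM@11 WB@12
I4 mul r1 <- r5,r2: IF@7 ID@10 stall=0 (-) EX@11 MEM@12 WB@13
I5 sub r2 <- r3,r5: IF@10 ID@11 stall=0 (-) EX@12 MEM@13 WB@14
I6 sub r2 <- r1,r2: IF@11 ID@12 stall=2 (RAW on I5.r2 (WB@14)) EX@15 MEM@16 WB@17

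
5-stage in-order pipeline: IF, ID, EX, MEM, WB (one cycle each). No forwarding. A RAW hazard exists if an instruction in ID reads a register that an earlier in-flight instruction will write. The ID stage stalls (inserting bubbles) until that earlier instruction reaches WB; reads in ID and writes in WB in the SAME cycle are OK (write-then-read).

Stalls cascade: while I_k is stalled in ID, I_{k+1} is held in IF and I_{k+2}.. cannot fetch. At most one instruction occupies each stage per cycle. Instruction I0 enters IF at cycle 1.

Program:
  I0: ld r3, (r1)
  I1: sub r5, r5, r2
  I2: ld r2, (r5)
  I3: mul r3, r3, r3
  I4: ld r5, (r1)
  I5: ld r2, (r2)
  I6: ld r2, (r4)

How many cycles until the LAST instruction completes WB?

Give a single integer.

Answer: 13

Derivation:
I0 ld r3 <- r1: IF@1 ID@2 stall=0 (-) EX@3 MEM@4 WB@5
I1 sub r5 <- r5,r2: IF@2 ID@3 stall=0 (-) EX@4 MEM@5 WB@6
I2 ld r2 <- r5: IF@3 ID@4 stall=2 (RAW on I1.r5 (WB@6)) EX@7 MEM@8 WB@9
I3 mul r3 <- r3,r3: IF@4 ID@7 stall=0 (-) EX@8 MEM@9 WB@10
I4 ld r5 <- r1: IF@7 ID@8 stall=0 (-) EX@9 MEM@10 WB@11
I5 ld r2 <- r2: IF@8 ID@9 stall=0 (-) EX@10 MEM@11 WB@12
I6 ld r2 <- r4: IF@9 ID@10 stall=0 (-) EX@11 MEM@12 WB@13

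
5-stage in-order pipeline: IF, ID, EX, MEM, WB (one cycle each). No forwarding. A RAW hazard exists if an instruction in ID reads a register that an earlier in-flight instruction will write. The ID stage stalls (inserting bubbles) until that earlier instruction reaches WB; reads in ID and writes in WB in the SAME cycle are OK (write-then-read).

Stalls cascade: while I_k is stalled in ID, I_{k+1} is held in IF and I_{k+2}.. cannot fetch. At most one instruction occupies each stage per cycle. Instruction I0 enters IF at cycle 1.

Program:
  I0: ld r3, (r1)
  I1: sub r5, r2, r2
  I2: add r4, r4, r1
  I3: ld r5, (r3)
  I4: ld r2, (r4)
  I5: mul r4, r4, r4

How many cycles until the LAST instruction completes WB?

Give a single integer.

Answer: 11

Derivation:
I0 ld r3 <- r1: IF@1 ID@2 stall=0 (-) EX@3 MEM@4 WB@5
I1 sub r5 <- r2,r2: IF@2 ID@3 stall=0 (-) EX@4 MEM@5 WB@6
I2 add r4 <- r4,r1: IF@3 ID@4 stall=0 (-) EX@5 MEM@6 WB@7
I3 ld r5 <- r3: IF@4 ID@5 stall=0 (-) EX@6 MEM@7 WB@8
I4 ld r2 <- r4: IF@5 ID@6 stall=1 (RAW on I2.r4 (WB@7)) EX@8 MEM@9 WB@10
I5 mul r4 <- r4,r4: IF@6 ID@8 stall=0 (-) EX@9 MEM@10 WB@11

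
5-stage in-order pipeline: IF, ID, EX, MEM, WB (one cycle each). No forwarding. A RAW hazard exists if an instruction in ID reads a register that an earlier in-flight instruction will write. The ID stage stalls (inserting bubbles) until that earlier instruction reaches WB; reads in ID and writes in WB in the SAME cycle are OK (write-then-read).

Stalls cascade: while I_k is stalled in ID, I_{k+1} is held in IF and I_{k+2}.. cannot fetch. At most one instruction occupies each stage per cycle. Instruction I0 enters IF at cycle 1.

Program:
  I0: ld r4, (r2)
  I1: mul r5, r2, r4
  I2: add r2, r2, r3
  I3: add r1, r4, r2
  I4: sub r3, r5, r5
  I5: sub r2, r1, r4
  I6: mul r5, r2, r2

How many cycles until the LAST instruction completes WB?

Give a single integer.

I0 ld r4 <- r2: IF@1 ID@2 stall=0 (-) EX@3 MEM@4 WB@5
I1 mul r5 <- r2,r4: IF@2 ID@3 stall=2 (RAW on I0.r4 (WB@5)) EX@6 MEM@7 WB@8
I2 add r2 <- r2,r3: IF@3 ID@6 stall=0 (-) EX@7 MEM@8 WB@9
I3 add r1 <- r4,r2: IF@6 ID@7 stall=2 (RAW on I2.r2 (WB@9)) EX@10 MEM@11 WB@12
I4 sub r3 <- r5,r5: IF@7 ID@10 stall=0 (-) EX@11 MEM@12 WB@13
I5 sub r2 <- r1,r4: IF@10 ID@11 stall=1 (RAW on I3.r1 (WB@12)) EX@13 MEM@14 WB@15
I6 mul r5 <- r2,r2: IF@11 ID@13 stall=2 (RAW on I5.r2 (WB@15)) EX@16 MEM@17 WB@18

Answer: 18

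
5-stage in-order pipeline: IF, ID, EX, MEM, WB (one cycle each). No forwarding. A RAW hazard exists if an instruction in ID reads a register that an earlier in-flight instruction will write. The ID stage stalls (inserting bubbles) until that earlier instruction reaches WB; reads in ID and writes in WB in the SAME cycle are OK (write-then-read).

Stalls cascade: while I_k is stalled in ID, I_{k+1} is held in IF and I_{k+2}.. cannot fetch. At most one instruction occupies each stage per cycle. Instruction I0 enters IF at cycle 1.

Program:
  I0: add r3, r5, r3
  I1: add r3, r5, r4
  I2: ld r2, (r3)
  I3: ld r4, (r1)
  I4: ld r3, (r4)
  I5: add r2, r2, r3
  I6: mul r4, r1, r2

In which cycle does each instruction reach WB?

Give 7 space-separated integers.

I0 add r3 <- r5,r3: IF@1 ID@2 stall=0 (-) EX@3 MEM@4 WB@5
I1 add r3 <- r5,r4: IF@2 ID@3 stall=0 (-) EX@4 MEM@5 WB@6
I2 ld r2 <- r3: IF@3 ID@4 stall=2 (RAW on I1.r3 (WB@6)) EX@7 MEM@8 WB@9
I3 ld r4 <- r1: IF@4 ID@7 stall=0 (-) EX@8 MEM@9 WB@10
I4 ld r3 <- r4: IF@7 ID@8 stall=2 (RAW on I3.r4 (WB@10)) EX@11 MEM@12 WB@13
I5 add r2 <- r2,r3: IF@8 ID@11 stall=2 (RAW on I4.r3 (WB@13)) EX@14 MEM@15 WB@16
I6 mul r4 <- r1,r2: IF@11 ID@14 stall=2 (RAW on I5.r2 (WB@16)) EX@17 MEM@18 WB@19

Answer: 5 6 9 10 13 16 19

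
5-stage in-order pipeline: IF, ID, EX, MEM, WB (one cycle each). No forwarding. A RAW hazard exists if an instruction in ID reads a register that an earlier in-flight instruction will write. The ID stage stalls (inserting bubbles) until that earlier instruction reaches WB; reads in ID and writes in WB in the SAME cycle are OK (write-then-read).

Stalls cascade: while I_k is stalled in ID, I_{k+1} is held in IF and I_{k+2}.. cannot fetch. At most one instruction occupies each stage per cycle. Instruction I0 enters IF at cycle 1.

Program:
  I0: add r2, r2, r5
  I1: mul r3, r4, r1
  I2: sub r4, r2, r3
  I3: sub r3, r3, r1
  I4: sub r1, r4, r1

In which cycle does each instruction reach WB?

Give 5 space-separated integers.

Answer: 5 6 9 10 12

Derivation:
I0 add r2 <- r2,r5: IF@1 ID@2 stall=0 (-) EX@3 MEM@4 WB@5
I1 mul r3 <- r4,r1: IF@2 ID@3 stall=0 (-) EX@4 MEM@5 WB@6
I2 sub r4 <- r2,r3: IF@3 ID@4 stall=2 (RAW on I1.r3 (WB@6)) EX@7 MEM@8 WB@9
I3 sub r3 <- r3,r1: IF@4 ID@7 stall=0 (-) EX@8 MEM@9 WB@10
I4 sub r1 <- r4,r1: IF@7 ID@8 stall=1 (RAW on I2.r4 (WB@9)) EX@10 MEM@11 WB@12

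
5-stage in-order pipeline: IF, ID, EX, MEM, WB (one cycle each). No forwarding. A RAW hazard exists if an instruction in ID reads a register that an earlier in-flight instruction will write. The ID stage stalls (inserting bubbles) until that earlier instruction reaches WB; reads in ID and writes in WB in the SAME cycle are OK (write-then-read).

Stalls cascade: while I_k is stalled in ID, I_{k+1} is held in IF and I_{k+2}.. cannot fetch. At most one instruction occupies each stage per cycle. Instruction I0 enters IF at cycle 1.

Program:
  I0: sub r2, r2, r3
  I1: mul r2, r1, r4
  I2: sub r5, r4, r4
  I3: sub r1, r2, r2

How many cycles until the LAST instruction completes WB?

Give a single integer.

I0 sub r2 <- r2,r3: IF@1 ID@2 stall=0 (-) EX@3 MEM@4 WB@5
I1 mul r2 <- r1,r4: IF@2 ID@3 stall=0 (-) EX@4 MEM@5 WB@6
I2 sub r5 <- r4,r4: IF@3 ID@4 stall=0 (-) EX@5 MEM@6 WB@7
I3 sub r1 <- r2,r2: IF@4 ID@5 stall=1 (RAW on I1.r2 (WB@6)) EX@7 MEM@8 WB@9

Answer: 9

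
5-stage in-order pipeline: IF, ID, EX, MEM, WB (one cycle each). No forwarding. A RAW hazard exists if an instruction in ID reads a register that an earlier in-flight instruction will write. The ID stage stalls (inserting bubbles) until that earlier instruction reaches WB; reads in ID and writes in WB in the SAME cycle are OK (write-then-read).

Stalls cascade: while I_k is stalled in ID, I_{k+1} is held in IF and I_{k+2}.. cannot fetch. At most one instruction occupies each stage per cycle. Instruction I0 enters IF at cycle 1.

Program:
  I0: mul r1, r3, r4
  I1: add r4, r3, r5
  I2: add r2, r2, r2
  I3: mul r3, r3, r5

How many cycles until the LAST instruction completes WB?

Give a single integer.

I0 mul r1 <- r3,r4: IF@1 ID@2 stall=0 (-) EX@3 MEM@4 WB@5
I1 add r4 <- r3,r5: IF@2 ID@3 stall=0 (-) EX@4 MEM@5 WB@6
I2 add r2 <- r2,r2: IF@3 ID@4 stall=0 (-) EX@5 MEM@6 WB@7
I3 mul r3 <- r3,r5: IF@4 ID@5 stall=0 (-) EX@6 MEM@7 WB@8

Answer: 8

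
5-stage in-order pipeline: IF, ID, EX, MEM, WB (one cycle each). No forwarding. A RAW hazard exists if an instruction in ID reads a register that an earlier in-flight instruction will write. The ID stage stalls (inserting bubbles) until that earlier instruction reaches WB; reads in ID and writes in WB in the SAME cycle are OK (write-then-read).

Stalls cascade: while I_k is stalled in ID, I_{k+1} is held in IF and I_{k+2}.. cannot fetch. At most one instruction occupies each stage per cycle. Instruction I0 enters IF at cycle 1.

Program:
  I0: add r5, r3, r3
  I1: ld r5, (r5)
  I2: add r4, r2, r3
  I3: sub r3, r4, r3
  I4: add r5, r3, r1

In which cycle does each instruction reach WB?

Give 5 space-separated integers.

I0 add r5 <- r3,r3: IF@1 ID@2 stall=0 (-) EX@3 MEM@4 WB@5
I1 ld r5 <- r5: IF@2 ID@3 stall=2 (RAW on I0.r5 (WB@5)) EX@6 MEM@7 WB@8
I2 add r4 <- r2,r3: IF@3 ID@6 stall=0 (-) EX@7 MEM@8 WB@9
I3 sub r3 <- r4,r3: IF@6 ID@7 stall=2 (RAW on I2.r4 (WB@9)) EX@10 MEM@11 WB@12
I4 add r5 <- r3,r1: IF@7 ID@10 stall=2 (RAW on I3.r3 (WB@12)) EX@13 MEM@14 WB@15

Answer: 5 8 9 12 15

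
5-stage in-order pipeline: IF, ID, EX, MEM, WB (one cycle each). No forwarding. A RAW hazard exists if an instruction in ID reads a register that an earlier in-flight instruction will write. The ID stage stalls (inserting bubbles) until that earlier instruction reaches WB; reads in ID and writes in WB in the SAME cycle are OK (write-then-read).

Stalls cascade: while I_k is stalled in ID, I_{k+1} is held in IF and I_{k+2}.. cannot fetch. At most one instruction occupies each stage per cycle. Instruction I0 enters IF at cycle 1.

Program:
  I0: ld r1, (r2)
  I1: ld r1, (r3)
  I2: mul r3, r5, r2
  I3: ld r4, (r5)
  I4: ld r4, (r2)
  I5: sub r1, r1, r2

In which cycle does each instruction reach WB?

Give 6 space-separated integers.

Answer: 5 6 7 8 9 10

Derivation:
I0 ld r1 <- r2: IF@1 ID@2 stall=0 (-) EX@3 MEM@4 WB@5
I1 ld r1 <- r3: IF@2 ID@3 stall=0 (-) EX@4 MEM@5 WB@6
I2 mul r3 <- r5,r2: IF@3 ID@4 stall=0 (-) EX@5 MEM@6 WB@7
I3 ld r4 <- r5: IF@4 ID@5 stall=0 (-) EX@6 MEM@7 WB@8
I4 ld r4 <- r2: IF@5 ID@6 stall=0 (-) EX@7 MEM@8 WB@9
I5 sub r1 <- r1,r2: IF@6 ID@7 stall=0 (-) EX@8 MEM@9 WB@10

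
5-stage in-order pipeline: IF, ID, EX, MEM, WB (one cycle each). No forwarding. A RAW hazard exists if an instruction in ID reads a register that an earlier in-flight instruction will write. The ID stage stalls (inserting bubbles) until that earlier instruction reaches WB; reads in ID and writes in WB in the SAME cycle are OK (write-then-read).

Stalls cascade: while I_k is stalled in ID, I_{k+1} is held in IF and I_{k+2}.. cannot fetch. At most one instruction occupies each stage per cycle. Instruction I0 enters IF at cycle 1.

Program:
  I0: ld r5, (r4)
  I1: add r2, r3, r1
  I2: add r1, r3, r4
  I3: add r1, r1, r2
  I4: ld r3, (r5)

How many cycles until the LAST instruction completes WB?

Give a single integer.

I0 ld r5 <- r4: IF@1 ID@2 stall=0 (-) EX@3 MEM@4 WB@5
I1 add r2 <- r3,r1: IF@2 ID@3 stall=0 (-) EX@4 MEM@5 WB@6
I2 add r1 <- r3,r4: IF@3 ID@4 stall=0 (-) EX@5 MEM@6 WB@7
I3 add r1 <- r1,r2: IF@4 ID@5 stall=2 (RAW on I2.r1 (WB@7)) EX@8 MEM@9 WB@10
I4 ld r3 <- r5: IF@5 ID@8 stall=0 (-) EX@9 MEM@10 WB@11

Answer: 11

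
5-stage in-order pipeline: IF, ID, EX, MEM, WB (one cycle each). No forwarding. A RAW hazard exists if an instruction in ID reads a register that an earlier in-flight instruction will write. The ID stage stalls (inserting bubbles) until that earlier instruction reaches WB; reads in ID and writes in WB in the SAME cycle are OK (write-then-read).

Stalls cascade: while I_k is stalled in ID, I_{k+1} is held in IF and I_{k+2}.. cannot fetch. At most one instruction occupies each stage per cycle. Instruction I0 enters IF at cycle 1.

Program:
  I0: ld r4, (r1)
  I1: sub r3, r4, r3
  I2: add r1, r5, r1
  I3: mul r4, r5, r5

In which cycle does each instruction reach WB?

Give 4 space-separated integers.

Answer: 5 8 9 10

Derivation:
I0 ld r4 <- r1: IF@1 ID@2 stall=0 (-) EX@3 MEM@4 WB@5
I1 sub r3 <- r4,r3: IF@2 ID@3 stall=2 (RAW on I0.r4 (WB@5)) EX@6 MEM@7 WB@8
I2 add r1 <- r5,r1: IF@3 ID@6 stall=0 (-) EX@7 MEM@8 WB@9
I3 mul r4 <- r5,r5: IF@6 ID@7 stall=0 (-) EX@8 MEM@9 WB@10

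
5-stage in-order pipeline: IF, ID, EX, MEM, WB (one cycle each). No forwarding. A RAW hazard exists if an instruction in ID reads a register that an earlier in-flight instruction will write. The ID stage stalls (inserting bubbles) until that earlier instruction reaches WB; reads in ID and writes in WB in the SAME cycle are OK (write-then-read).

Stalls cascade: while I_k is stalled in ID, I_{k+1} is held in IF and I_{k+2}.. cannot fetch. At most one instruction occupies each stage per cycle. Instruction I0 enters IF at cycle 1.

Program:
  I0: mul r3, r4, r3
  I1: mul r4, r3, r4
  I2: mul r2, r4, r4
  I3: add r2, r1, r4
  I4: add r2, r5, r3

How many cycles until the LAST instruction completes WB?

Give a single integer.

I0 mul r3 <- r4,r3: IF@1 ID@2 stall=0 (-) EX@3 MEM@4 WB@5
I1 mul r4 <- r3,r4: IF@2 ID@3 stall=2 (RAW on I0.r3 (WB@5)) EX@6 MEM@7 WB@8
I2 mul r2 <- r4,r4: IF@3 ID@6 stall=2 (RAW on I1.r4 (WB@8)) EX@9 MEM@10 WB@11
I3 add r2 <- r1,r4: IF@6 ID@9 stall=0 (-) EX@10 MEM@11 WB@12
I4 add r2 <- r5,r3: IF@9 ID@10 stall=0 (-) EX@11 MEM@12 WB@13

Answer: 13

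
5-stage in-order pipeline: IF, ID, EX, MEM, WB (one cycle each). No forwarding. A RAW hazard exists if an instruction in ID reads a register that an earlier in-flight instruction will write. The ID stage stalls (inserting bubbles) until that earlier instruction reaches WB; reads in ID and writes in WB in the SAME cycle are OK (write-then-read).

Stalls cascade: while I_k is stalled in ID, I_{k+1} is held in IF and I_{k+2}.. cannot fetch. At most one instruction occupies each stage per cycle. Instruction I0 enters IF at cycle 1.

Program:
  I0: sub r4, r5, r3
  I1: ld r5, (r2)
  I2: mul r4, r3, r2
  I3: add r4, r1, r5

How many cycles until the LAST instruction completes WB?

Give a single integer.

Answer: 9

Derivation:
I0 sub r4 <- r5,r3: IF@1 ID@2 stall=0 (-) EX@3 MEM@4 WB@5
I1 ld r5 <- r2: IF@2 ID@3 stall=0 (-) EX@4 MEM@5 WB@6
I2 mul r4 <- r3,r2: IF@3 ID@4 stall=0 (-) EX@5 MEM@6 WB@7
I3 add r4 <- r1,r5: IF@4 ID@5 stall=1 (RAW on I1.r5 (WB@6)) EX@7 MEM@8 WB@9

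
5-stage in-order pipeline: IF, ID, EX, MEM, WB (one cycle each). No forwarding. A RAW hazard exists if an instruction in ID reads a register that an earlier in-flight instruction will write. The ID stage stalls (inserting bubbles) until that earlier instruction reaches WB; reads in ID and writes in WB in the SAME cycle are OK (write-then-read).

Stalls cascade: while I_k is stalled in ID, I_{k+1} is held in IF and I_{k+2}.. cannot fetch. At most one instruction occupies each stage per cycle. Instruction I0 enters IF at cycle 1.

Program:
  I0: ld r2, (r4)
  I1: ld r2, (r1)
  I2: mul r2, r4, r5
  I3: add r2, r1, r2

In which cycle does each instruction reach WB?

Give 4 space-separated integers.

Answer: 5 6 7 10

Derivation:
I0 ld r2 <- r4: IF@1 ID@2 stall=0 (-) EX@3 MEM@4 WB@5
I1 ld r2 <- r1: IF@2 ID@3 stall=0 (-) EX@4 MEM@5 WB@6
I2 mul r2 <- r4,r5: IF@3 ID@4 stall=0 (-) EX@5 MEM@6 WB@7
I3 add r2 <- r1,r2: IF@4 ID@5 stall=2 (RAW on I2.r2 (WB@7)) EX@8 MEM@9 WB@10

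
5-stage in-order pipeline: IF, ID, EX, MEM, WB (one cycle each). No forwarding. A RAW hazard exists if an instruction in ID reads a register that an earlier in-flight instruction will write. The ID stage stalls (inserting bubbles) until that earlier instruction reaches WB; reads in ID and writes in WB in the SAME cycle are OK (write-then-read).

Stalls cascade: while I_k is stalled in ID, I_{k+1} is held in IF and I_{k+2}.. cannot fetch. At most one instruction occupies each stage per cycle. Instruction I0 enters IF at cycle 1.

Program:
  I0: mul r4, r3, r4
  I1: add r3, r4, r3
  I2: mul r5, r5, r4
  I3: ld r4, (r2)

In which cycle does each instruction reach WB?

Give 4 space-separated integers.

Answer: 5 8 9 10

Derivation:
I0 mul r4 <- r3,r4: IF@1 ID@2 stall=0 (-) EX@3 MEM@4 WB@5
I1 add r3 <- r4,r3: IF@2 ID@3 stall=2 (RAW on I0.r4 (WB@5)) EX@6 MEM@7 WB@8
I2 mul r5 <- r5,r4: IF@3 ID@6 stall=0 (-) EX@7 MEM@8 WB@9
I3 ld r4 <- r2: IF@6 ID@7 stall=0 (-) EX@8 MEM@9 WB@10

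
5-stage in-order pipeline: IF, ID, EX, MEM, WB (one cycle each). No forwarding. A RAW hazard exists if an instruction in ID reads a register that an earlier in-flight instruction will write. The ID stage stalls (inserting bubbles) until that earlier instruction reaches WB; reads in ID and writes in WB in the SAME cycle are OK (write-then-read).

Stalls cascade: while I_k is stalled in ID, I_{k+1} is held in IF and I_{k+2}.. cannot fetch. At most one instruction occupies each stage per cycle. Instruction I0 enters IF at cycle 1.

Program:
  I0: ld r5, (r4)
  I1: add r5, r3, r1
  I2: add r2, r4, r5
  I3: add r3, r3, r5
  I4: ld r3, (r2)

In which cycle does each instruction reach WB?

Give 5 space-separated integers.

I0 ld r5 <- r4: IF@1 ID@2 stall=0 (-) EX@3 MEM@4 WB@5
I1 add r5 <- r3,r1: IF@2 ID@3 stall=0 (-) EX@4 MEM@5 WB@6
I2 add r2 <- r4,r5: IF@3 ID@4 stall=2 (RAW on I1.r5 (WB@6)) EX@7 MEM@8 WB@9
I3 add r3 <- r3,r5: IF@4 ID@7 stall=0 (-) EX@8 MEM@9 WB@10
I4 ld r3 <- r2: IF@7 ID@8 stall=1 (RAW on I2.r2 (WB@9)) EX@10 MEM@11 WB@12

Answer: 5 6 9 10 12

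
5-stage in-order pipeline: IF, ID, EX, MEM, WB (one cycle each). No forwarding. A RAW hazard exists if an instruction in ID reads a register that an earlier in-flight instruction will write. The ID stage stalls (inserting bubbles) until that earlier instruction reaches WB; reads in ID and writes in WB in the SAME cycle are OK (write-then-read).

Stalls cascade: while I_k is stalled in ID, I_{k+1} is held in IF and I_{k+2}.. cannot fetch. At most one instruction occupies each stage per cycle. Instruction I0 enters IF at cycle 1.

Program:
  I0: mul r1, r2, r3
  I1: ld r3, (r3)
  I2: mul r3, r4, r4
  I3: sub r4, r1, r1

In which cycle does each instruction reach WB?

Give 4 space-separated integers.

Answer: 5 6 7 8

Derivation:
I0 mul r1 <- r2,r3: IF@1 ID@2 stall=0 (-) EX@3 MEM@4 WB@5
I1 ld r3 <- r3: IF@2 ID@3 stall=0 (-) EX@4 MEM@5 WB@6
I2 mul r3 <- r4,r4: IF@3 ID@4 stall=0 (-) EX@5 MEM@6 WB@7
I3 sub r4 <- r1,r1: IF@4 ID@5 stall=0 (-) EX@6 MEM@7 WB@8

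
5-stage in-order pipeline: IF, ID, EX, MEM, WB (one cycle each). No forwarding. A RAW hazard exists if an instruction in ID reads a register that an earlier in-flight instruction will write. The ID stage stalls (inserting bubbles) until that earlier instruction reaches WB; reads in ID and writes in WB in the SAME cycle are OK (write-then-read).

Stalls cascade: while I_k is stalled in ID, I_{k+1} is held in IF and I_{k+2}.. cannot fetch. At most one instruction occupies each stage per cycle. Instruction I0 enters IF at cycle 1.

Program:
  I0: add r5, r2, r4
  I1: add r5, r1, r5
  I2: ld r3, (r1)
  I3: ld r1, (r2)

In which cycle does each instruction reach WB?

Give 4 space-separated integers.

Answer: 5 8 9 10

Derivation:
I0 add r5 <- r2,r4: IF@1 ID@2 stall=0 (-) EX@3 MEM@4 WB@5
I1 add r5 <- r1,r5: IF@2 ID@3 stall=2 (RAW on I0.r5 (WB@5)) EX@6 MEM@7 WB@8
I2 ld r3 <- r1: IF@3 ID@6 stall=0 (-) EX@7 MEM@8 WB@9
I3 ld r1 <- r2: IF@6 ID@7 stall=0 (-) EX@8 MEM@9 WB@10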